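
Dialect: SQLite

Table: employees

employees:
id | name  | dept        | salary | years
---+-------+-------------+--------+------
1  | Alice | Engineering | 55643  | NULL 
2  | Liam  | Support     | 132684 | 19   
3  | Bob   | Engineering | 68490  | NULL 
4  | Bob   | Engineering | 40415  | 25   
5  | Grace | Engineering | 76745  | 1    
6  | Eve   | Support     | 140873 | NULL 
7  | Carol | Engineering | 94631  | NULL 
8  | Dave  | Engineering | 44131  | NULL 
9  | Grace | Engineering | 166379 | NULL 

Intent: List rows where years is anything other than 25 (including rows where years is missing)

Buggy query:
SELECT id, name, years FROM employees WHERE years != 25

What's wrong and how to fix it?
Bug: Inequality against NULL is unknown, not true; rows with NULL are dropped

Fix: Add an explicit OR years IS NULL to include the missing-value rows

Corrected query:
SELECT id, name, years FROM employees WHERE years != 25 OR years IS NULL

Result:
id | name  | years
---+-------+------
1  | Alice | NULL 
2  | Liam  | 19   
3  | Bob   | NULL 
5  | Grace | 1    
6  | Eve   | NULL 
7  | Carol | NULL 
8  | Dave  | NULL 
9  | Grace | NULL 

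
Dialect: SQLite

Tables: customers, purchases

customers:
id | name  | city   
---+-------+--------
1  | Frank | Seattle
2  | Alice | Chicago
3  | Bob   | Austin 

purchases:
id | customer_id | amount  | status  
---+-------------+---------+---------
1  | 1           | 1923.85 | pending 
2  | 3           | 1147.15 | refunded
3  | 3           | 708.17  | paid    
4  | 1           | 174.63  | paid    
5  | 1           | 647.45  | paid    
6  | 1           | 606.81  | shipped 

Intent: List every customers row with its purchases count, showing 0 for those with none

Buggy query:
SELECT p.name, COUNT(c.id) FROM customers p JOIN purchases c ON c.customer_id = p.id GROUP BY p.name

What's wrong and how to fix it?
Bug: INNER JOIN drops customers rows that have no matching purchases rows

Fix: Use LEFT JOIN so parents without children still appear (COUNT(c.id) gives 0)

Corrected query:
SELECT p.name, COUNT(c.id) FROM customers p LEFT JOIN purchases c ON c.customer_id = p.id GROUP BY p.name

Result:
name  | COUNT(c.id)
------+------------
Alice | 0          
Bob   | 2          
Frank | 4          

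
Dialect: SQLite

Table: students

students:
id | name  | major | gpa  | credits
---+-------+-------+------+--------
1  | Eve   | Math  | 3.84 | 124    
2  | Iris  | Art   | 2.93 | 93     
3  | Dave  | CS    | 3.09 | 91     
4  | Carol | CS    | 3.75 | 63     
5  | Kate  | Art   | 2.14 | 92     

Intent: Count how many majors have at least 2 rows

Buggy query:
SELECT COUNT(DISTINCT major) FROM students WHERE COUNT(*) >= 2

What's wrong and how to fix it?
Bug: COUNT(*) cannot appear in WHERE; the per-group count doesn't exist yet

Fix: Group first with HAVING COUNT(*) >= 2, then COUNT the resulting groups

Corrected query:
SELECT COUNT(*) FROM (SELECT major FROM students GROUP BY major HAVING COUNT(*) >= 2)

Result:
COUNT(*)
--------
2       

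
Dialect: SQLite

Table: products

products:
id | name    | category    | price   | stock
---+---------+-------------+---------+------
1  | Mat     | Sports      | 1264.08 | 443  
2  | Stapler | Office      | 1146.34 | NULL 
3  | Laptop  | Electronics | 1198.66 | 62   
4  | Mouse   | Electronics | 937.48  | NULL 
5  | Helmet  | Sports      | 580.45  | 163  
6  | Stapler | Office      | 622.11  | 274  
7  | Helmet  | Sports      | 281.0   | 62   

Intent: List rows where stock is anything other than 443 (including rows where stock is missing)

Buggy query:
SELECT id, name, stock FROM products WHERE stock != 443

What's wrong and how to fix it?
Bug: 'stock != 443' is unknown when stock is NULL, so NULL rows are silently excluded

Fix: Handle NULL separately with IS NULL alongside the inequality

Corrected query:
SELECT id, name, stock FROM products WHERE stock != 443 OR stock IS NULL

Result:
id | name    | stock
---+---------+------
2  | Stapler | NULL 
3  | Laptop  | 62   
4  | Mouse   | NULL 
5  | Helmet  | 163  
6  | Stapler | 274  
7  | Helmet  | 62   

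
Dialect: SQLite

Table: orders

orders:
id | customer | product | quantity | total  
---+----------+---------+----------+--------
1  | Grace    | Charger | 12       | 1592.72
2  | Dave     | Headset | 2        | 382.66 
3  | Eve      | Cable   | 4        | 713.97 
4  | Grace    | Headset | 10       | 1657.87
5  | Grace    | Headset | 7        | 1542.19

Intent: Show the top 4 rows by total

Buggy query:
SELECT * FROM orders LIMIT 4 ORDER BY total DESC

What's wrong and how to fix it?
Bug: LIMIT must come after ORDER BY

Fix: Swap the clauses: ORDER BY first, then LIMIT

Corrected query:
SELECT * FROM orders ORDER BY total DESC LIMIT 4

Result:
id | customer | product | quantity | total  
---+----------+---------+----------+--------
4  | Grace    | Headset | 10       | 1657.87
1  | Grace    | Charger | 12       | 1592.72
5  | Grace    | Headset | 7        | 1542.19
3  | Eve      | Cable   | 4        | 713.97 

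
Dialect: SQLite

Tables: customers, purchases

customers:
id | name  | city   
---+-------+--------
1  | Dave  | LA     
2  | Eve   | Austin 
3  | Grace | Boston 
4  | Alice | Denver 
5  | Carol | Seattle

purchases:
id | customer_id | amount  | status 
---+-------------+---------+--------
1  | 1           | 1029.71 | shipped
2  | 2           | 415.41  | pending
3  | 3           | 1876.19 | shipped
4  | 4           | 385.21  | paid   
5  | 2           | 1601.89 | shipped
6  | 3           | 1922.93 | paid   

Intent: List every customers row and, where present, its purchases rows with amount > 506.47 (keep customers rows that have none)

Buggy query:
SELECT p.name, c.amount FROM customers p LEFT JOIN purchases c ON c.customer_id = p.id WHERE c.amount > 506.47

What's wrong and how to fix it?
Bug: A WHERE condition on the right-hand table after LEFT JOIN drops unmatched parents

Fix: Move the right-table condition into the ON clause so unmatched parents are kept

Corrected query:
SELECT p.name, c.amount FROM customers p LEFT JOIN purchases c ON c.customer_id = p.id AND c.amount > 506.47

Result:
name  | amount 
------+--------
Dave  | 1029.71
Eve   | 1601.89
Grace | 1876.19
Grace | 1922.93
Alice | NULL   
Carol | NULL   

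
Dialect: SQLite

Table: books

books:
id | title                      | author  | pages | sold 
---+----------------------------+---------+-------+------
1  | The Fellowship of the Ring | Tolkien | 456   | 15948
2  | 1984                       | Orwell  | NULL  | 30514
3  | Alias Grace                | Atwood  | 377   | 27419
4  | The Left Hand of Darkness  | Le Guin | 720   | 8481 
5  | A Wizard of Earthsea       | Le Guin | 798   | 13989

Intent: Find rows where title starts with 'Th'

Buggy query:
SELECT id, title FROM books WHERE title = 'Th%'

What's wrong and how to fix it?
Bug: Wildcards only work with LIKE; '=' treats '%' as a literal character

Fix: Use LIKE for wildcard pattern matching

Corrected query:
SELECT id, title FROM books WHERE title LIKE 'Th%'

Result:
id | title                     
---+---------------------------
1  | The Fellowship of the Ring
4  | The Left Hand of Darkness 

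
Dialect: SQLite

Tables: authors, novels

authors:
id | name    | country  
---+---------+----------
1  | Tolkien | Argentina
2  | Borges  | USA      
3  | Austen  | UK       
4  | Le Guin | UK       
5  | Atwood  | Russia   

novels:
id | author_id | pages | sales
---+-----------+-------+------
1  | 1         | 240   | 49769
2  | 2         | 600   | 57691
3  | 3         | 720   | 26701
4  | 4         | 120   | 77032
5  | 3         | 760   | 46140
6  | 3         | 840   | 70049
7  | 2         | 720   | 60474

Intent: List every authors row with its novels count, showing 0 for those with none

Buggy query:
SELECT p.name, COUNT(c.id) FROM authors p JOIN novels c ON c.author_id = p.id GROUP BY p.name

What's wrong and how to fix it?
Bug: INNER JOIN drops authors rows that have no matching novels rows

Fix: Switch to LEFT JOIN to retain unmatched parent rows

Corrected query:
SELECT p.name, COUNT(c.id) FROM authors p LEFT JOIN novels c ON c.author_id = p.id GROUP BY p.name

Result:
name    | COUNT(c.id)
--------+------------
Atwood  | 0          
Austen  | 3          
Borges  | 2          
Le Guin | 1          
Tolkien | 1          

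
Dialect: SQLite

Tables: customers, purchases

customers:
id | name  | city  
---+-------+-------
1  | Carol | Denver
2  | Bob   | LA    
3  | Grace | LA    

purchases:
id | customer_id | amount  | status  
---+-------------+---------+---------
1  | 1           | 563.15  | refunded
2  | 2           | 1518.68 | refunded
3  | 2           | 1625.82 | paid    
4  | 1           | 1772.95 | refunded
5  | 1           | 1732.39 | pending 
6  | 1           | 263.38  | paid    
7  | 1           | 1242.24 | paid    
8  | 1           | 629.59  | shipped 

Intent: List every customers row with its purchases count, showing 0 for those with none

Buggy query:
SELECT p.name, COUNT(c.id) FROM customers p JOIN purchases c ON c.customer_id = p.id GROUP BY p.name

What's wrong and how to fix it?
Bug: An inner join excludes parents with zero children

Fix: Use LEFT JOIN so parents without children still appear (COUNT(c.id) gives 0)

Corrected query:
SELECT p.name, COUNT(c.id) FROM customers p LEFT JOIN purchases c ON c.customer_id = p.id GROUP BY p.name

Result:
name  | COUNT(c.id)
------+------------
Bob   | 2          
Carol | 6          
Grace | 0          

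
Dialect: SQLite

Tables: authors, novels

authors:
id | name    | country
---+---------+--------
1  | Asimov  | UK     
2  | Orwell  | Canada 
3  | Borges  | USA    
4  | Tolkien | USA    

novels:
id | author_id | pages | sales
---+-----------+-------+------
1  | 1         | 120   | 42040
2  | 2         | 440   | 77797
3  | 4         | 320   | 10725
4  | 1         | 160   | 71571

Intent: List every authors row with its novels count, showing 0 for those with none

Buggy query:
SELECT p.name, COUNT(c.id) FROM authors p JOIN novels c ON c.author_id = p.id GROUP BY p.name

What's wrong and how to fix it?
Bug: An inner join excludes parents with zero children

Fix: Switch to LEFT JOIN to retain unmatched parent rows

Corrected query:
SELECT p.name, COUNT(c.id) FROM authors p LEFT JOIN novels c ON c.author_id = p.id GROUP BY p.name

Result:
name    | COUNT(c.id)
--------+------------
Asimov  | 2          
Borges  | 0          
Orwell  | 1          
Tolkien | 1          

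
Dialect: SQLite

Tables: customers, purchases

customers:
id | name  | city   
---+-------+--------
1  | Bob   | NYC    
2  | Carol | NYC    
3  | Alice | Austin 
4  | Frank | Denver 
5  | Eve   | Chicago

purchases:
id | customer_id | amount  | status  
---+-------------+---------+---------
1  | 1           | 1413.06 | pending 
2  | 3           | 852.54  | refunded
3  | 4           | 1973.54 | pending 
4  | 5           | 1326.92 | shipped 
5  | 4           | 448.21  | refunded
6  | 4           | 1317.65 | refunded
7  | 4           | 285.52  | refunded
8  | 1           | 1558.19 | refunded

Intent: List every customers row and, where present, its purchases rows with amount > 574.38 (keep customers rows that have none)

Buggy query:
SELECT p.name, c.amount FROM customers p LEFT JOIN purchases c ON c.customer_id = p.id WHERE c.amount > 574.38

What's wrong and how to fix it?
Bug: Filtering c.amount in WHERE discards the NULL rows produced by LEFT JOIN, turning it into an inner join

Fix: Move the right-table condition into the ON clause so unmatched parents are kept

Corrected query:
SELECT p.name, c.amount FROM customers p LEFT JOIN purchases c ON c.customer_id = p.id AND c.amount > 574.38

Result:
name  | amount 
------+--------
Bob   | 1413.06
Bob   | 1558.19
Carol | NULL   
Alice | 852.54 
Frank | 1317.65
Frank | 1973.54
Eve   | 1326.92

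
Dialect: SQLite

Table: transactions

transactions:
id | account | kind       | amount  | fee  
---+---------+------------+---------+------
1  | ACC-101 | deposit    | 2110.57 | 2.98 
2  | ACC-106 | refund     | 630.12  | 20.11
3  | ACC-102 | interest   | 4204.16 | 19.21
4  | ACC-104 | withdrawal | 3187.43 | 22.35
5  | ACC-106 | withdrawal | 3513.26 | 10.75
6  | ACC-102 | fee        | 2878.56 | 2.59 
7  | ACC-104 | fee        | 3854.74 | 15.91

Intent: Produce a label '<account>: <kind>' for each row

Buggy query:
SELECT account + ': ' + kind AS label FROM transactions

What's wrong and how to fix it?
Bug: SQLite uses || for string concatenation; + coerces text to numbers (yielding 0)

Fix: Use the || operator for string concatenation

Corrected query:
SELECT account || ': ' || kind AS label FROM transactions

Result:
label              
-------------------
ACC-101: deposit   
ACC-106: refund    
ACC-102: interest  
ACC-104: withdrawal
ACC-106: withdrawal
ACC-102: fee       
ACC-104: fee       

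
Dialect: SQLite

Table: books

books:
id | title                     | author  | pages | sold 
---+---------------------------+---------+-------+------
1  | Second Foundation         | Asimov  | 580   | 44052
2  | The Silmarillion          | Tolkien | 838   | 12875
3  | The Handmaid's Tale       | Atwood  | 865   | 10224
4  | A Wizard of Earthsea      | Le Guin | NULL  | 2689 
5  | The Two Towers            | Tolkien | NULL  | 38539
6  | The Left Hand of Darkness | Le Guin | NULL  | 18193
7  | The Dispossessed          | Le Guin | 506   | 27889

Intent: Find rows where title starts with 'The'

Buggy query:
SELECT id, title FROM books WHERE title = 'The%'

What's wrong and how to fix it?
Bug: '=' compares the literal string including the % character; pattern matching needs LIKE

Fix: Replace '=' with LIKE so 'The%' is treated as a pattern

Corrected query:
SELECT id, title FROM books WHERE title LIKE 'The%'

Result:
id | title                    
---+--------------------------
2  | The Silmarillion         
3  | The Handmaid's Tale      
5  | The Two Towers           
6  | The Left Hand of Darkness
7  | The Dispossessed         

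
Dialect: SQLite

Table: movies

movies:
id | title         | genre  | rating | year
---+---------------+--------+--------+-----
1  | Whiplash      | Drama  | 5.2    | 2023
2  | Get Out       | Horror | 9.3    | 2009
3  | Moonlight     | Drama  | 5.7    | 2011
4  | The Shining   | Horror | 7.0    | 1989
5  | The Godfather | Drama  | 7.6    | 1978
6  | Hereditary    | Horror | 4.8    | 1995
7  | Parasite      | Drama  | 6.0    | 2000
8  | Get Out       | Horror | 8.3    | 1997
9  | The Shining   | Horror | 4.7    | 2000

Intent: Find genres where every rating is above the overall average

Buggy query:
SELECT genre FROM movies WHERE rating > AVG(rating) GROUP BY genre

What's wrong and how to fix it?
Bug: AVG() is an aggregate; it can't sit directly in WHERE

Fix: Compute the overall average in a scalar subquery and compare each group's MIN against it in HAVING

Corrected query:
SELECT genre FROM movies GROUP BY genre HAVING MIN(rating) > (SELECT AVG(rating) FROM movies)

Result:
(no rows)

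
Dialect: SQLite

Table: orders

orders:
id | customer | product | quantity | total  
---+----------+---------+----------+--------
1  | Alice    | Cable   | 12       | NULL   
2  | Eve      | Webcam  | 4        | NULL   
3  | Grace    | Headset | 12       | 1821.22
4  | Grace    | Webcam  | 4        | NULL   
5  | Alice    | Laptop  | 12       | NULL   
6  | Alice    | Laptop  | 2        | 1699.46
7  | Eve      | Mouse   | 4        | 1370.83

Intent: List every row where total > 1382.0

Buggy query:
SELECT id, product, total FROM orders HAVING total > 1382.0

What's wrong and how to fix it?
Bug: HAVING filters the output of aggregation, but this query has no GROUP BY and no aggregate functions, so SQLite rejects it (HAVING clause on a non-aggregate query); the condition here is per row

Fix: Use WHERE for row-level filtering

Corrected query:
SELECT id, product, total FROM orders WHERE total > 1382.0

Result:
id | product | total  
---+---------+--------
3  | Headset | 1821.22
6  | Laptop  | 1699.46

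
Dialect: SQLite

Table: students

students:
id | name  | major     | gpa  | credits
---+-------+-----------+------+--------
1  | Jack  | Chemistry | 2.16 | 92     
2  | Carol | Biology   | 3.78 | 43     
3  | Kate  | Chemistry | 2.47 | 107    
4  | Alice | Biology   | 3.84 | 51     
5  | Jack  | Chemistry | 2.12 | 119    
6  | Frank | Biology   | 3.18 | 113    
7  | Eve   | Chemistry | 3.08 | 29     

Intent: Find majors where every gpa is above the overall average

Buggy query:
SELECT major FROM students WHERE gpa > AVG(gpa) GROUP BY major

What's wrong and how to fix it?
Bug: AVG() is an aggregate; it can't sit directly in WHERE

Fix: Compute the overall average in a scalar subquery and compare each group's MIN against it in HAVING

Corrected query:
SELECT major FROM students GROUP BY major HAVING MIN(gpa) > (SELECT AVG(gpa) FROM students)

Result:
major  
-------
Biology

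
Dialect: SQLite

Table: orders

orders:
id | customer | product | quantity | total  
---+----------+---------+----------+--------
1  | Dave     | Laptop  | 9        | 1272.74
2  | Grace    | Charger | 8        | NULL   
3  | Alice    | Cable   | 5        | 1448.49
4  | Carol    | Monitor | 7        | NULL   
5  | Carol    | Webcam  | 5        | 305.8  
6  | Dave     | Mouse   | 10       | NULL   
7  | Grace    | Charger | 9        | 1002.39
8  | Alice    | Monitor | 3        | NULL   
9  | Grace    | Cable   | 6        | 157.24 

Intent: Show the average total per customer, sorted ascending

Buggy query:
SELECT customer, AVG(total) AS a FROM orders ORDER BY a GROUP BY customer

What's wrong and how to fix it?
Bug: ORDER BY appears before GROUP BY; SQL clause order requires GROUP BY first

Fix: Reorder: SELECT … FROM … GROUP BY … ORDER BY …

Corrected query:
SELECT customer, AVG(total) AS a FROM orders GROUP BY customer ORDER BY a

Result:
customer | a      
---------+--------
Carol    | 305.8  
Grace    | 579.815
Dave     | 1272.74
Alice    | 1448.49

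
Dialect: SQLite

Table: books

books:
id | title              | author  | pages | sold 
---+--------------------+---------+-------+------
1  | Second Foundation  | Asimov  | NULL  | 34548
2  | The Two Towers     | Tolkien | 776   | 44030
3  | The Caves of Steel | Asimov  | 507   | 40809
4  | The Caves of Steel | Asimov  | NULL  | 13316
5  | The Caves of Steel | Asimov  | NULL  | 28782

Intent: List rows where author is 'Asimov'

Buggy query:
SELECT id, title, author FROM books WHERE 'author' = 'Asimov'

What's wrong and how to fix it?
Bug: 'author' in single quotes is a string literal, not the column; the comparison is literal-vs-literal and never true

Fix: Remove the quotes around the column name (or use double quotes for an identifier)

Corrected query:
SELECT id, title, author FROM books WHERE author = 'Asimov'

Result:
id | title              | author
---+--------------------+-------
1  | Second Foundation  | Asimov
3  | The Caves of Steel | Asimov
4  | The Caves of Steel | Asimov
5  | The Caves of Steel | Asimov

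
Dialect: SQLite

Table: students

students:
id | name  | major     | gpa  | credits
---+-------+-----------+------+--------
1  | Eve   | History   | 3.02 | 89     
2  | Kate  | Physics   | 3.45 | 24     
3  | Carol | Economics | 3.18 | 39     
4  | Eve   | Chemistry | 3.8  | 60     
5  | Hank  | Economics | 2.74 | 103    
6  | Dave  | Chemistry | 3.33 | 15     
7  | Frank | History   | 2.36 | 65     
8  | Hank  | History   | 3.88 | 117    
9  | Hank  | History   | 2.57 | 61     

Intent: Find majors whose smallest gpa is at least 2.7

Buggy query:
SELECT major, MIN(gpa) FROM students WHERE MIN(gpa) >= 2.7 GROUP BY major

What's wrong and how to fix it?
Bug: Aggregates like MIN are computed per group after WHERE runs

Fix: Replace WHERE with HAVING after the GROUP BY

Corrected query:
SELECT major, MIN(gpa) FROM students GROUP BY major HAVING MIN(gpa) >= 2.7

Result:
major     | MIN(gpa)
----------+---------
Chemistry | 3.33    
Economics | 2.74    
Physics   | 3.45    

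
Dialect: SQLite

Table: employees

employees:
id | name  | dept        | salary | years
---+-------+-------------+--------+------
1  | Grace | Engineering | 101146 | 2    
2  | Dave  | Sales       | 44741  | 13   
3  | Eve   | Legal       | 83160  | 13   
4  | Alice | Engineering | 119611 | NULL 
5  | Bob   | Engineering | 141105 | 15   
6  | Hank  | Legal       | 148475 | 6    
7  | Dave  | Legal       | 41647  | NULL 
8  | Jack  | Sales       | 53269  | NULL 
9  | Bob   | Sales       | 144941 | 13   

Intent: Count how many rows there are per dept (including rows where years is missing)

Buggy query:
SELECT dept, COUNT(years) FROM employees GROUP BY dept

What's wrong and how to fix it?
Bug: COUNT(column) counts non-NULL values only; rows with NULL years aren't counted

Fix: Use COUNT(*) to count all rows regardless of NULL

Corrected query:
SELECT dept, COUNT(*) FROM employees GROUP BY dept

Result:
dept        | COUNT(*)
------------+---------
Engineering | 3       
Legal       | 3       
Sales       | 3       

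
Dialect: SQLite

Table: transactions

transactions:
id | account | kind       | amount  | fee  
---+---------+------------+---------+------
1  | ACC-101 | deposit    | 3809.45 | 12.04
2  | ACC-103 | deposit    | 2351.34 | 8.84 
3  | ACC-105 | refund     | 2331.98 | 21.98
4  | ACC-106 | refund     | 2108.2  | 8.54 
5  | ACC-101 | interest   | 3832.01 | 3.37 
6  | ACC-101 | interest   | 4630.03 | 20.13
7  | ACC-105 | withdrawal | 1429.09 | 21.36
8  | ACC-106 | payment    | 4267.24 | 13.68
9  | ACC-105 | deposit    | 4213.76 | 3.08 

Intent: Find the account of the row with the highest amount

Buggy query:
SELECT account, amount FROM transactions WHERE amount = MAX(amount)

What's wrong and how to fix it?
Bug: MAX(amount) is an aggregate and cannot be used directly in WHERE

Fix: Use a subquery: WHERE amount = (SELECT MAX(amount) FROM transactions)

Corrected query:
SELECT account, amount FROM transactions WHERE amount = (SELECT MAX(amount) FROM transactions)

Result:
account | amount 
--------+--------
ACC-101 | 4630.03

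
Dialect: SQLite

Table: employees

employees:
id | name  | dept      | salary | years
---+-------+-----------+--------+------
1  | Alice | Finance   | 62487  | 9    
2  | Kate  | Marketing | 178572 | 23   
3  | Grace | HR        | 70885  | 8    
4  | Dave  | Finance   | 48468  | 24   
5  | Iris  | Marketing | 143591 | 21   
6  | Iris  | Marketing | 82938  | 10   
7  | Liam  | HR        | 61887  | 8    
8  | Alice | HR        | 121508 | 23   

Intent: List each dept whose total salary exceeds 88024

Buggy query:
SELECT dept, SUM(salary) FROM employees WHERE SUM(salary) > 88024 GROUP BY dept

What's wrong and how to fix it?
Bug: SUM(salary) is an aggregate, but WHERE filters rows before aggregation

Fix: Use HAVING (which filters groups after aggregation) instead of WHERE

Corrected query:
SELECT dept, SUM(salary) FROM employees GROUP BY dept HAVING SUM(salary) > 88024

Result:
dept      | SUM(salary)
----------+------------
Finance   | 110955     
HR        | 254280     
Marketing | 405101     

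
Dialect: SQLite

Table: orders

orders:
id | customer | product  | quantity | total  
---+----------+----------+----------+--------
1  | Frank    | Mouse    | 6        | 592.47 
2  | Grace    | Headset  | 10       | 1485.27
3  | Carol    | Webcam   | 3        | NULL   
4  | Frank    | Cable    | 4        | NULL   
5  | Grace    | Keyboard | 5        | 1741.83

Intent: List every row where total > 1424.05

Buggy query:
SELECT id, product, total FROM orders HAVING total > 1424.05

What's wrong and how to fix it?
Bug: HAVING filters the output of aggregation, but this query has no GROUP BY and no aggregate functions, so SQLite rejects it (HAVING clause on a non-aggregate query); the condition here is per row

Fix: Use WHERE for row-level filtering

Corrected query:
SELECT id, product, total FROM orders WHERE total > 1424.05

Result:
id | product  | total  
---+----------+--------
2  | Headset  | 1485.27
5  | Keyboard | 1741.83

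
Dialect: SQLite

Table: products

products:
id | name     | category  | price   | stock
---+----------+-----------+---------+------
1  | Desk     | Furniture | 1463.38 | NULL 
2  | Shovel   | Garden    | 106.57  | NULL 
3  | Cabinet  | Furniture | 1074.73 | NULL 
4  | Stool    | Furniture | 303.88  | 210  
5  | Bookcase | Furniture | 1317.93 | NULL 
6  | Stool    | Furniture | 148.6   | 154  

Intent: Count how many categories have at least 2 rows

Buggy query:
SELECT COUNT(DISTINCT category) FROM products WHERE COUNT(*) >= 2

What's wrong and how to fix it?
Bug: WHERE filters individual rows, not groups, so a group-level COUNT is invalid there

Fix: Group first with HAVING COUNT(*) >= 2, then COUNT the resulting groups

Corrected query:
SELECT COUNT(*) FROM (SELECT category FROM products GROUP BY category HAVING COUNT(*) >= 2)

Result:
COUNT(*)
--------
1       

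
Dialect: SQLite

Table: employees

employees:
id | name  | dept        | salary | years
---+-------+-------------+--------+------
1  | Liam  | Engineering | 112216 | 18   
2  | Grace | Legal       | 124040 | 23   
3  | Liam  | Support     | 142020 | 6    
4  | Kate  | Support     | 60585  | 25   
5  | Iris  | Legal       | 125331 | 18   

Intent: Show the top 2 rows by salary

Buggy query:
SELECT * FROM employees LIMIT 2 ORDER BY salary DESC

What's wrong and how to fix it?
Bug: LIMIT must come after ORDER BY

Fix: Sort with ORDER BY, then apply LIMIT

Corrected query:
SELECT * FROM employees ORDER BY salary DESC LIMIT 2

Result:
id | name | dept    | salary | years
---+------+---------+--------+------
3  | Liam | Support | 142020 | 6    
5  | Iris | Legal   | 125331 | 18   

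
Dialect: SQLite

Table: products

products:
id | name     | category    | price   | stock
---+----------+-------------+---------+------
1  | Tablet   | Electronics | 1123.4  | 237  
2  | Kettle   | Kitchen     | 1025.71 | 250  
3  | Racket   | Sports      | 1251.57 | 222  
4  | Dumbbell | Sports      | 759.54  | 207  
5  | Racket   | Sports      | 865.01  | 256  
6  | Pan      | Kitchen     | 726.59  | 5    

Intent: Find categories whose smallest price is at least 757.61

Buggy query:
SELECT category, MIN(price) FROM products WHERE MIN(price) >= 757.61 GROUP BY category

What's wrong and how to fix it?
Bug: MIN() in WHERE is a misuse of aggregate

Fix: Use HAVING for the per-group MIN condition

Corrected query:
SELECT category, MIN(price) FROM products GROUP BY category HAVING MIN(price) >= 757.61

Result:
category    | MIN(price)
------------+-----------
Electronics | 1123.4    
Sports      | 759.54    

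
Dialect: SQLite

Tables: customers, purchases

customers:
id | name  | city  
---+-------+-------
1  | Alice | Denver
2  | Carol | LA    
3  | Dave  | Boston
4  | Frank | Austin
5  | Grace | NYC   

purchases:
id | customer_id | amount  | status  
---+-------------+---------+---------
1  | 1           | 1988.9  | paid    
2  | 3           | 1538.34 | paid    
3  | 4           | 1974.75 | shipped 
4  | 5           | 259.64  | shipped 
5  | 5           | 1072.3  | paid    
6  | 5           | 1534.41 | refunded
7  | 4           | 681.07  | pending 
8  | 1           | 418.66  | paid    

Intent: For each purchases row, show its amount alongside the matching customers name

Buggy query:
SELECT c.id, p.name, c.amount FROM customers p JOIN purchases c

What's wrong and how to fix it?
Bug: JOIN with no ON clause produces a cartesian product; every purchases row pairs with every customers row

Fix: Specify the join condition linking the foreign key to the parent id

Corrected query:
SELECT c.id, p.name, c.amount FROM customers p JOIN purchases c ON c.customer_id = p.id

Result:
id | name  | amount 
---+-------+--------
1  | Alice | 1988.9 
2  | Dave  | 1538.34
3  | Frank | 1974.75
4  | Grace | 259.64 
5  | Grace | 1072.3 
6  | Grace | 1534.41
7  | Frank | 681.07 
8  | Alice | 418.66 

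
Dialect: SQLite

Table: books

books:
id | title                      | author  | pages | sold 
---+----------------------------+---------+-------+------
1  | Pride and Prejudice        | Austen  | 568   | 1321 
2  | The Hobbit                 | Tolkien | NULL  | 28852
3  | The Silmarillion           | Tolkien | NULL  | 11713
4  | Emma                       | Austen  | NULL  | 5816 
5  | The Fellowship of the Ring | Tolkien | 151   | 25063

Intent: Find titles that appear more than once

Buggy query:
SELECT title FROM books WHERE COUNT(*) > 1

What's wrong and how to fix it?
Bug: WHERE can't reference COUNT(*); aggregates are computed after WHERE

Fix: GROUP BY title, then filter groups with HAVING COUNT(*) > 1

Corrected query:
SELECT title FROM books GROUP BY title HAVING COUNT(*) > 1

Result:
(no rows)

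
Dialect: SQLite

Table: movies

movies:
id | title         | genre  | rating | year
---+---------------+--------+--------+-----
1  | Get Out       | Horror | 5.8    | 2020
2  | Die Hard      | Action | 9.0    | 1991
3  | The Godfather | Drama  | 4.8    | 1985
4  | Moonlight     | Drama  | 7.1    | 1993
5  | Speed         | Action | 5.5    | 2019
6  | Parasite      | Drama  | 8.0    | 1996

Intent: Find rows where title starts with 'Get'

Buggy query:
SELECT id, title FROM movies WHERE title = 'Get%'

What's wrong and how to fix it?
Bug: '=' compares the literal string including the % character; pattern matching needs LIKE

Fix: Replace '=' with LIKE so 'Get%' is treated as a pattern

Corrected query:
SELECT id, title FROM movies WHERE title LIKE 'Get%'

Result:
id | title  
---+--------
1  | Get Out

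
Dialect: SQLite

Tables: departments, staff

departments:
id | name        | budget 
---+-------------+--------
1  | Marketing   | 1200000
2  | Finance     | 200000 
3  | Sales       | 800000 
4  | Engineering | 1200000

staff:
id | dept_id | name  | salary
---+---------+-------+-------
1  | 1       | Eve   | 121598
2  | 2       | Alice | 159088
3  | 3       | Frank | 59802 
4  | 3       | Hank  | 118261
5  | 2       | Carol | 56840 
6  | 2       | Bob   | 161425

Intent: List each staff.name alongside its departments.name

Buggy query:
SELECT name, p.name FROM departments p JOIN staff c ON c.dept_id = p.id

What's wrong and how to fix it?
Bug: Both tables have a 'name' column; the unqualified reference is ambiguous

Fix: Prefix ambiguous columns with the table alias

Corrected query:
SELECT c.name, p.name FROM departments p JOIN staff c ON c.dept_id = p.id

Result:
name  | name     
------+----------
Eve   | Marketing
Alice | Finance  
Frank | Sales    
Hank  | Sales    
Carol | Finance  
Bob   | Finance  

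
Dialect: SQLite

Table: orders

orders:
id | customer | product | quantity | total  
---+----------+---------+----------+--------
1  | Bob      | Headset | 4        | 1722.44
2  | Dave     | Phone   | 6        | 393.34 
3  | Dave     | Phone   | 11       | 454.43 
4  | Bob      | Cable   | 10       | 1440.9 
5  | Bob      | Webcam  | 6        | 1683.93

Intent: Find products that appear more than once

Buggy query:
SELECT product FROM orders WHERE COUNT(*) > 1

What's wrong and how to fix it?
Bug: COUNT(*) is an aggregate and cannot be used in WHERE

Fix: GROUP BY product, then filter groups with HAVING COUNT(*) > 1

Corrected query:
SELECT product FROM orders GROUP BY product HAVING COUNT(*) > 1

Result:
product
-------
Phone  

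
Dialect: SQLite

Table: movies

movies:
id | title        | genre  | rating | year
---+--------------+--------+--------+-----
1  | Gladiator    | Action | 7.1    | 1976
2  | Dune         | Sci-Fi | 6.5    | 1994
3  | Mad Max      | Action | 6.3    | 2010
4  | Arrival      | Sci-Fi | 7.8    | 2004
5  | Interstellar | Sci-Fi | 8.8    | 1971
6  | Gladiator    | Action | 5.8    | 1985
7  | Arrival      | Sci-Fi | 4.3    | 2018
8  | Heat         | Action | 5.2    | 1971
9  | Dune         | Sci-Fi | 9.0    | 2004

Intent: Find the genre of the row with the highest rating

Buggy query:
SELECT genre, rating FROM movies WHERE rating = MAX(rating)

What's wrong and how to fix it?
Bug: WHERE is evaluated per row; an aggregate over the whole table isn't defined there

Fix: Wrap MAX in a scalar subquery so WHERE compares against a single value

Corrected query:
SELECT genre, rating FROM movies WHERE rating = (SELECT MAX(rating) FROM movies)

Result:
genre  | rating
-------+-------
Sci-Fi | 9     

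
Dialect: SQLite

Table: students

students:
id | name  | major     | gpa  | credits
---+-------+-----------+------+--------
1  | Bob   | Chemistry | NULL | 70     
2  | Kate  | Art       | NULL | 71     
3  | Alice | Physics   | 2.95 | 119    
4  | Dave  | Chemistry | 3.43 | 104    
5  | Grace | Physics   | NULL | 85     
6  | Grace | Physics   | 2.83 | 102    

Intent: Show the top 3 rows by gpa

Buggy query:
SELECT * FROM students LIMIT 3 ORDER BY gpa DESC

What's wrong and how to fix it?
Bug: LIMIT must come after ORDER BY

Fix: Swap the clauses: ORDER BY first, then LIMIT

Corrected query:
SELECT * FROM students ORDER BY gpa DESC LIMIT 3

Result:
id | name  | major     | gpa  | credits
---+-------+-----------+------+--------
4  | Dave  | Chemistry | 3.43 | 104    
3  | Alice | Physics   | 2.95 | 119    
6  | Grace | Physics   | 2.83 | 102    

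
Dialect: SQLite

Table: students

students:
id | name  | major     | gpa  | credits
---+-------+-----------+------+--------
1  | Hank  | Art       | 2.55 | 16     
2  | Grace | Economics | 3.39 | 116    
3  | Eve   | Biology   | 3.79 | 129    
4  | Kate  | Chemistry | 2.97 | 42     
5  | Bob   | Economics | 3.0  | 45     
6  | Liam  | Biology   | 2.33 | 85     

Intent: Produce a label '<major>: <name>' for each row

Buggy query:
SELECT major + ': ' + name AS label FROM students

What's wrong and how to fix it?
Bug: SQLite uses || for string concatenation; + coerces text to numbers (yielding 0)

Fix: Use the || operator for string concatenation

Corrected query:
SELECT major || ': ' || name AS label FROM students

Result:
label           
----------------
Art: Hank       
Economics: Grace
Biology: Eve    
Chemistry: Kate 
Economics: Bob  
Biology: Liam   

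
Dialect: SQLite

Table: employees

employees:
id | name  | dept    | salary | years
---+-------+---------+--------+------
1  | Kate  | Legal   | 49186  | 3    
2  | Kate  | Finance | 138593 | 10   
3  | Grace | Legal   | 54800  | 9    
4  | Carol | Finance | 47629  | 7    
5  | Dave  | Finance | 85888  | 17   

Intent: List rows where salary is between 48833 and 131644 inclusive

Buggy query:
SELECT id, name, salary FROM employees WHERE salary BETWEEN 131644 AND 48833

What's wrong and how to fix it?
Bug: The bounds are reversed; BETWEEN a AND b requires a <= b to match anything

Fix: Swap the bounds so the smaller value comes first

Corrected query:
SELECT id, name, salary FROM employees WHERE salary BETWEEN 48833 AND 131644

Result:
id | name  | salary
---+-------+-------
1  | Kate  | 49186 
3  | Grace | 54800 
5  | Dave  | 85888 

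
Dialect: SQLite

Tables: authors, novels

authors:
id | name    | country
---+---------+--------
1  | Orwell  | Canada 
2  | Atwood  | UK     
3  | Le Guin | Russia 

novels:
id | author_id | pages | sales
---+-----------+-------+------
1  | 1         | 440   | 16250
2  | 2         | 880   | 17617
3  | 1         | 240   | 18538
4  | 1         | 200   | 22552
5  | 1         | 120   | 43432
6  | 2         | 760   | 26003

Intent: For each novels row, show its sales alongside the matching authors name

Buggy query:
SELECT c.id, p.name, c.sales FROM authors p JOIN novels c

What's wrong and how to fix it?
Bug: JOIN with no ON clause produces a cartesian product; every novels row pairs with every authors row

Fix: Specify the join condition linking the foreign key to the parent id

Corrected query:
SELECT c.id, p.name, c.sales FROM authors p JOIN novels c ON c.author_id = p.id

Result:
id | name   | sales
---+--------+------
1  | Orwell | 16250
2  | Atwood | 17617
3  | Orwell | 18538
4  | Orwell | 22552
5  | Orwell | 43432
6  | Atwood | 26003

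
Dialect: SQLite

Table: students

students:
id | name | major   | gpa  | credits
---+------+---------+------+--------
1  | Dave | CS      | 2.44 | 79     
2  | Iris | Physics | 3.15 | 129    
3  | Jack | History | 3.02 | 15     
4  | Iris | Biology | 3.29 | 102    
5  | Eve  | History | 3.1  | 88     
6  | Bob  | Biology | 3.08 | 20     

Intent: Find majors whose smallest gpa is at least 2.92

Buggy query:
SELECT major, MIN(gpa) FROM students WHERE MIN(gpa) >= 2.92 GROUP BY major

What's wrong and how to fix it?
Bug: Aggregates like MIN are computed per group after WHERE runs

Fix: Replace WHERE with HAVING after the GROUP BY

Corrected query:
SELECT major, MIN(gpa) FROM students GROUP BY major HAVING MIN(gpa) >= 2.92

Result:
major   | MIN(gpa)
--------+---------
Biology | 3.08    
History | 3.02    
Physics | 3.15    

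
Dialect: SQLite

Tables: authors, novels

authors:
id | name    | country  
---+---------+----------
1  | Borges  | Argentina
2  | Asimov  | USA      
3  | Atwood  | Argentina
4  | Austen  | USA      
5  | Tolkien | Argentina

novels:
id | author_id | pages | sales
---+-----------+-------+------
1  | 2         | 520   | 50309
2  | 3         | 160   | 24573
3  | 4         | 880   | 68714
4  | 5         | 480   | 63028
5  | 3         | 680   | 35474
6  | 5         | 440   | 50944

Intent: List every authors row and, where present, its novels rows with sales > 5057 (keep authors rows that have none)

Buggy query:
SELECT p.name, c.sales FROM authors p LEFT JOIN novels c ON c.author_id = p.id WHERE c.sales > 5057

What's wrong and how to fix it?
Bug: A WHERE condition on the right-hand table after LEFT JOIN drops unmatched parents

Fix: Put 'c.sales > 5057' in the JOIN's ON clause instead of WHERE

Corrected query:
SELECT p.name, c.sales FROM authors p LEFT JOIN novels c ON c.author_id = p.id AND c.sales > 5057

Result:
name    | sales
--------+------
Borges  | NULL 
Asimov  | 50309
Atwood  | 24573
Atwood  | 35474
Austen  | 68714
Tolkien | 50944
Tolkien | 63028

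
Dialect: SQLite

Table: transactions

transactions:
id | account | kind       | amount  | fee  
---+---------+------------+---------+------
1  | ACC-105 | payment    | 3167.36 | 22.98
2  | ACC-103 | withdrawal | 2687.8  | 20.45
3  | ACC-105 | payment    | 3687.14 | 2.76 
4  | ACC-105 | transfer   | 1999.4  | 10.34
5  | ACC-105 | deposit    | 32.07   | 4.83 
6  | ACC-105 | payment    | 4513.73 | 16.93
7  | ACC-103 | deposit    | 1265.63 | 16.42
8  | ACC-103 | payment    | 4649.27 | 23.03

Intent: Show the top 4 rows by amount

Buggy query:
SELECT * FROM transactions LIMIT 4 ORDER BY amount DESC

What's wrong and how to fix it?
Bug: LIMIT must come after ORDER BY

Fix: Swap the clauses: ORDER BY first, then LIMIT

Corrected query:
SELECT * FROM transactions ORDER BY amount DESC LIMIT 4

Result:
id | account | kind    | amount  | fee  
---+---------+---------+---------+------
8  | ACC-103 | payment | 4649.27 | 23.03
6  | ACC-105 | payment | 4513.73 | 16.93
3  | ACC-105 | payment | 3687.14 | 2.76 
1  | ACC-105 | payment | 3167.36 | 22.98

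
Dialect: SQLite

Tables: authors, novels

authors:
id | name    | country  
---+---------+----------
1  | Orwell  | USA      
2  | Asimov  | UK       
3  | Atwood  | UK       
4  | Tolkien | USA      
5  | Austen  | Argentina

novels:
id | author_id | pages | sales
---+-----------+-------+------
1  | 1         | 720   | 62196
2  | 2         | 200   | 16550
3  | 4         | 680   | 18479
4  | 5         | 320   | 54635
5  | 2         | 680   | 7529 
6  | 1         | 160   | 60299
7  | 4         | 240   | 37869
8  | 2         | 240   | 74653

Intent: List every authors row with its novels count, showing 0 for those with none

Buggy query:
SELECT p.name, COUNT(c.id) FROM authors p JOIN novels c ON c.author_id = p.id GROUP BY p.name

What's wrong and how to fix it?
Bug: An inner join excludes parents with zero children

Fix: Switch to LEFT JOIN to retain unmatched parent rows

Corrected query:
SELECT p.name, COUNT(c.id) FROM authors p LEFT JOIN novels c ON c.author_id = p.id GROUP BY p.name

Result:
name    | COUNT(c.id)
--------+------------
Asimov  | 3          
Atwood  | 0          
Austen  | 1          
Orwell  | 2          
Tolkien | 2          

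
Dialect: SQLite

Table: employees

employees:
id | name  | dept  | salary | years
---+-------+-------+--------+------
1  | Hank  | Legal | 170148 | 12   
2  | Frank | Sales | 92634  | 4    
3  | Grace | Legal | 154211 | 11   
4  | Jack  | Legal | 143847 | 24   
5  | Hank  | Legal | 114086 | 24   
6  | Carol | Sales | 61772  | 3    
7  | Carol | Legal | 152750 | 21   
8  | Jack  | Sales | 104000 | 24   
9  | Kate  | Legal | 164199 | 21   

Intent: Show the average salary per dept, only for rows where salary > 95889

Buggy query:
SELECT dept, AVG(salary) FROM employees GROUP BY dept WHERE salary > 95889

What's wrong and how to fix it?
Bug: WHERE cannot follow GROUP BY

Fix: Move the WHERE clause before GROUP BY

Corrected query:
SELECT dept, AVG(salary) FROM employees WHERE salary > 95889 GROUP BY dept

Result:
dept  | AVG(salary)
------+------------
Legal | 149873.5   
Sales | 104000     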